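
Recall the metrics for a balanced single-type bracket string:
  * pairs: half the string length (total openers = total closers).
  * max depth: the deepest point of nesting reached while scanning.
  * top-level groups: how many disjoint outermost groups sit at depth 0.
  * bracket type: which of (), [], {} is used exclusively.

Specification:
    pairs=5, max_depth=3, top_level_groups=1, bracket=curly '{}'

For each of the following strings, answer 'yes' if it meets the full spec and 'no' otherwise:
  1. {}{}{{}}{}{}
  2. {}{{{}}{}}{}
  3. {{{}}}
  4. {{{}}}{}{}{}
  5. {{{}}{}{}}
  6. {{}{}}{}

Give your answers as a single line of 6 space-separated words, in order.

String 1 '{}{}{{}}{}{}': depth seq [1 0 1 0 1 2 1 0 1 0 1 0]
  -> pairs=6 depth=2 groups=5 -> no
String 2 '{}{{{}}{}}{}': depth seq [1 0 1 2 3 2 1 2 1 0 1 0]
  -> pairs=6 depth=3 groups=3 -> no
String 3 '{{{}}}': depth seq [1 2 3 2 1 0]
  -> pairs=3 depth=3 groups=1 -> no
String 4 '{{{}}}{}{}{}': depth seq [1 2 3 2 1 0 1 0 1 0 1 0]
  -> pairs=6 depth=3 groups=4 -> no
String 5 '{{{}}{}{}}': depth seq [1 2 3 2 1 2 1 2 1 0]
  -> pairs=5 depth=3 groups=1 -> yes
String 6 '{{}{}}{}': depth seq [1 2 1 2 1 0 1 0]
  -> pairs=4 depth=2 groups=2 -> no

Answer: no no no no yes no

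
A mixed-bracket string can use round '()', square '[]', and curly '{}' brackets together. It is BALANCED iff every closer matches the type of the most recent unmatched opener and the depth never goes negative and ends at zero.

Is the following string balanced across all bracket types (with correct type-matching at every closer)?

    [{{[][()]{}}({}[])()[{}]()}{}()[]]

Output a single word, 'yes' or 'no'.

pos 0: push '['; stack = [
pos 1: push '{'; stack = [{
pos 2: push '{'; stack = [{{
pos 3: push '['; stack = [{{[
pos 4: ']' matches '['; pop; stack = [{{
pos 5: push '['; stack = [{{[
pos 6: push '('; stack = [{{[(
pos 7: ')' matches '('; pop; stack = [{{[
pos 8: ']' matches '['; pop; stack = [{{
pos 9: push '{'; stack = [{{{
pos 10: '}' matches '{'; pop; stack = [{{
pos 11: '}' matches '{'; pop; stack = [{
pos 12: push '('; stack = [{(
pos 13: push '{'; stack = [{({
pos 14: '}' matches '{'; pop; stack = [{(
pos 15: push '['; stack = [{([
pos 16: ']' matches '['; pop; stack = [{(
pos 17: ')' matches '('; pop; stack = [{
pos 18: push '('; stack = [{(
pos 19: ')' matches '('; pop; stack = [{
pos 20: push '['; stack = [{[
pos 21: push '{'; stack = [{[{
pos 22: '}' matches '{'; pop; stack = [{[
pos 23: ']' matches '['; pop; stack = [{
pos 24: push '('; stack = [{(
pos 25: ')' matches '('; pop; stack = [{
pos 26: '}' matches '{'; pop; stack = [
pos 27: push '{'; stack = [{
pos 28: '}' matches '{'; pop; stack = [
pos 29: push '('; stack = [(
pos 30: ')' matches '('; pop; stack = [
pos 31: push '['; stack = [[
pos 32: ']' matches '['; pop; stack = [
pos 33: ']' matches '['; pop; stack = (empty)
end: stack empty → VALID
Verdict: properly nested → yes

Answer: yes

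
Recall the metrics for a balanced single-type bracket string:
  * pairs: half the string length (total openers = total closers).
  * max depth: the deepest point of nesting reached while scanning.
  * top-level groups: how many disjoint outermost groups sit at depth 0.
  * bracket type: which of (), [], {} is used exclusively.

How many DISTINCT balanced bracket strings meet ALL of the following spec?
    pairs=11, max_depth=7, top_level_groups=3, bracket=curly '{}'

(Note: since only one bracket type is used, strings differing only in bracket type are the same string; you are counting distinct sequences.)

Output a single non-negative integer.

Answer: 306

Derivation:
Spec: pairs=11 depth=7 groups=3
Count(depth <= 7) = 11886
Count(depth <= 6) = 11580
Count(depth == 7) = 11886 - 11580 = 306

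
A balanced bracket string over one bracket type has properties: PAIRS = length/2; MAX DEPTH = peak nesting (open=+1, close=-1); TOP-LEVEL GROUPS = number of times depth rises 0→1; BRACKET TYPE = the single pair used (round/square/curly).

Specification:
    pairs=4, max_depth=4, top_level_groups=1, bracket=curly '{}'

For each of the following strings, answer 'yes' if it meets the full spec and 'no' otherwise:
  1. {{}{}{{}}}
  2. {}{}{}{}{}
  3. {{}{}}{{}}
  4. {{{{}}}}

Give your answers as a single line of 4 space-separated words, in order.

Answer: no no no yes

Derivation:
String 1 '{{}{}{{}}}': depth seq [1 2 1 2 1 2 3 2 1 0]
  -> pairs=5 depth=3 groups=1 -> no
String 2 '{}{}{}{}{}': depth seq [1 0 1 0 1 0 1 0 1 0]
  -> pairs=5 depth=1 groups=5 -> no
String 3 '{{}{}}{{}}': depth seq [1 2 1 2 1 0 1 2 1 0]
  -> pairs=5 depth=2 groups=2 -> no
String 4 '{{{{}}}}': depth seq [1 2 3 4 3 2 1 0]
  -> pairs=4 depth=4 groups=1 -> yes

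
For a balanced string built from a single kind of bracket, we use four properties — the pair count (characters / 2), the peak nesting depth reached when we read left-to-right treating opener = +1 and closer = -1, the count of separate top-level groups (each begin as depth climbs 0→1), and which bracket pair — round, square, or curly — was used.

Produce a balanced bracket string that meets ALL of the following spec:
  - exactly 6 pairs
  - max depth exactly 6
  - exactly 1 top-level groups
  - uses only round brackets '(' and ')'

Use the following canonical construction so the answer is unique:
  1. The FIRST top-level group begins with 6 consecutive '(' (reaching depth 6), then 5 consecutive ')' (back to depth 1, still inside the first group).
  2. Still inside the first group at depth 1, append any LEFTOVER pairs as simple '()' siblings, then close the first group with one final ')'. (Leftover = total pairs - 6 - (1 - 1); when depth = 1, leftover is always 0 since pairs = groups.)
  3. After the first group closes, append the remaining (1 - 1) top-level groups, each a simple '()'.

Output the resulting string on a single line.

Answer: (((((())))))

Derivation:
Spec: pairs=6 depth=6 groups=1
Leftover pairs = 6 - 6 - (1-1) = 0
First group: deep chain of depth 6 + 0 sibling pairs
Remaining 0 groups: simple '()' each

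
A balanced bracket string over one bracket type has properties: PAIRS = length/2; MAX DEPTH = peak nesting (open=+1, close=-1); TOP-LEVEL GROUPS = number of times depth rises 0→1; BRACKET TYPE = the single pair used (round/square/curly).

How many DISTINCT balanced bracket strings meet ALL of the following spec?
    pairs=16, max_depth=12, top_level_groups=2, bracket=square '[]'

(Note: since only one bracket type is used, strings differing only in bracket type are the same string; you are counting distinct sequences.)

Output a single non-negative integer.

Spec: pairs=16 depth=12 groups=2
Count(depth <= 12) = 9694147
Count(depth <= 11) = 9689103
Count(depth == 12) = 9694147 - 9689103 = 5044

Answer: 5044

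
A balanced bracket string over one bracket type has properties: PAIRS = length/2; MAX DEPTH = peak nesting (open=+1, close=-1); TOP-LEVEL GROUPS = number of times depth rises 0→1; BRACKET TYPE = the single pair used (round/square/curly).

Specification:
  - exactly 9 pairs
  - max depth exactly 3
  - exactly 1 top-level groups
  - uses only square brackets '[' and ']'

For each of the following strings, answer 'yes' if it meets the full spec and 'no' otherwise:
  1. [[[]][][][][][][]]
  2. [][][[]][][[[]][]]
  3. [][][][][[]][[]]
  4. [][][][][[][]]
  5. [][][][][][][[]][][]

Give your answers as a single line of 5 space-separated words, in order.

Answer: yes no no no no

Derivation:
String 1 '[[[]][][][][][][]]': depth seq [1 2 3 2 1 2 1 2 1 2 1 2 1 2 1 2 1 0]
  -> pairs=9 depth=3 groups=1 -> yes
String 2 '[][][[]][][[[]][]]': depth seq [1 0 1 0 1 2 1 0 1 0 1 2 3 2 1 2 1 0]
  -> pairs=9 depth=3 groups=5 -> no
String 3 '[][][][][[]][[]]': depth seq [1 0 1 0 1 0 1 0 1 2 1 0 1 2 1 0]
  -> pairs=8 depth=2 groups=6 -> no
String 4 '[][][][][[][]]': depth seq [1 0 1 0 1 0 1 0 1 2 1 2 1 0]
  -> pairs=7 depth=2 groups=5 -> no
String 5 '[][][][][][][[]][][]': depth seq [1 0 1 0 1 0 1 0 1 0 1 0 1 2 1 0 1 0 1 0]
  -> pairs=10 depth=2 groups=9 -> no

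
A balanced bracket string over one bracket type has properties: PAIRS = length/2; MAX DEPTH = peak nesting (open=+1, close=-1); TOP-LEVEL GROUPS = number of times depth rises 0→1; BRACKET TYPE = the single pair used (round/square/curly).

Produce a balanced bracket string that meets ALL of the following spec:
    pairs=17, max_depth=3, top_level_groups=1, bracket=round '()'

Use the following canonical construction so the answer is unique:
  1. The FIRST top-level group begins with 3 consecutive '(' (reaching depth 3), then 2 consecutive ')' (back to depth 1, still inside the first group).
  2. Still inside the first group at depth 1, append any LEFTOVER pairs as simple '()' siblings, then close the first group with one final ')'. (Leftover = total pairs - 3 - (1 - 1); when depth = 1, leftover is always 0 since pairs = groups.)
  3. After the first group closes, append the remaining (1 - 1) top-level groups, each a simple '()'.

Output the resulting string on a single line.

Spec: pairs=17 depth=3 groups=1
Leftover pairs = 17 - 3 - (1-1) = 14
First group: deep chain of depth 3 + 14 sibling pairs
Remaining 0 groups: simple '()' each

Answer: ((())()()()()()()()()()()()()()())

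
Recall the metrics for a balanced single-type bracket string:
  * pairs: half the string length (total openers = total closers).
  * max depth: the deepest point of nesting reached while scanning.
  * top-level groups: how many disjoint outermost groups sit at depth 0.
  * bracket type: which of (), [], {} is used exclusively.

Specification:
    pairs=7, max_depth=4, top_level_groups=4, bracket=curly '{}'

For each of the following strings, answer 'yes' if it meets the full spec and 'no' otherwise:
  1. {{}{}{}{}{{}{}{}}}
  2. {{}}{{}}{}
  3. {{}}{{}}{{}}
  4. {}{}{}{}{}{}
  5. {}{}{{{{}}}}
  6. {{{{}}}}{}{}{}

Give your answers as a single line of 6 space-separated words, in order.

Answer: no no no no no yes

Derivation:
String 1 '{{}{}{}{}{{}{}{}}}': depth seq [1 2 1 2 1 2 1 2 1 2 3 2 3 2 3 2 1 0]
  -> pairs=9 depth=3 groups=1 -> no
String 2 '{{}}{{}}{}': depth seq [1 2 1 0 1 2 1 0 1 0]
  -> pairs=5 depth=2 groups=3 -> no
String 3 '{{}}{{}}{{}}': depth seq [1 2 1 0 1 2 1 0 1 2 1 0]
  -> pairs=6 depth=2 groups=3 -> no
String 4 '{}{}{}{}{}{}': depth seq [1 0 1 0 1 0 1 0 1 0 1 0]
  -> pairs=6 depth=1 groups=6 -> no
String 5 '{}{}{{{{}}}}': depth seq [1 0 1 0 1 2 3 4 3 2 1 0]
  -> pairs=6 depth=4 groups=3 -> no
String 6 '{{{{}}}}{}{}{}': depth seq [1 2 3 4 3 2 1 0 1 0 1 0 1 0]
  -> pairs=7 depth=4 groups=4 -> yes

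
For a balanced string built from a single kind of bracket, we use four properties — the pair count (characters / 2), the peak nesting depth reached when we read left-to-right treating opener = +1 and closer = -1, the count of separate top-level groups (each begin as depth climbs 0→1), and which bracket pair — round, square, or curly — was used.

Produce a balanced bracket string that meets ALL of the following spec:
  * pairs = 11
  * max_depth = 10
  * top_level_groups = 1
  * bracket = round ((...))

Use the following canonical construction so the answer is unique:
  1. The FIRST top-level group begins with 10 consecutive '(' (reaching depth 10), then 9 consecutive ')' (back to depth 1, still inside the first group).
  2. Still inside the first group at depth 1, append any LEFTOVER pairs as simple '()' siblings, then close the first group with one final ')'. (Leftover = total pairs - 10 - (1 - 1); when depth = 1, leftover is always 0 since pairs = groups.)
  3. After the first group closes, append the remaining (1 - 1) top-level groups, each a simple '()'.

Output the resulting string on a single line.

Answer: (((((((((()))))))))())

Derivation:
Spec: pairs=11 depth=10 groups=1
Leftover pairs = 11 - 10 - (1-1) = 1
First group: deep chain of depth 10 + 1 sibling pairs
Remaining 0 groups: simple '()' each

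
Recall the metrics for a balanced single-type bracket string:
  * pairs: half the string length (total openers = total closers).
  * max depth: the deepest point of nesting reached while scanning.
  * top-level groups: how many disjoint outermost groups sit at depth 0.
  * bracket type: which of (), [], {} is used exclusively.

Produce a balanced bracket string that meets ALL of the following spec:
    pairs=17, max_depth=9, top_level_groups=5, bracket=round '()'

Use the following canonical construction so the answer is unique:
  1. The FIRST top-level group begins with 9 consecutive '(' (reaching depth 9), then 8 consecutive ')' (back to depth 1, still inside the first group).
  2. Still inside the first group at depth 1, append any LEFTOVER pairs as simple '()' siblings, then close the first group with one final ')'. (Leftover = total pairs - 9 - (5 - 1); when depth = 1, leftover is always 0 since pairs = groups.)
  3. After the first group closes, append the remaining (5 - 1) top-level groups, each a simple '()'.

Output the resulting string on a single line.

Answer: ((((((((())))))))()()()())()()()()

Derivation:
Spec: pairs=17 depth=9 groups=5
Leftover pairs = 17 - 9 - (5-1) = 4
First group: deep chain of depth 9 + 4 sibling pairs
Remaining 4 groups: simple '()' each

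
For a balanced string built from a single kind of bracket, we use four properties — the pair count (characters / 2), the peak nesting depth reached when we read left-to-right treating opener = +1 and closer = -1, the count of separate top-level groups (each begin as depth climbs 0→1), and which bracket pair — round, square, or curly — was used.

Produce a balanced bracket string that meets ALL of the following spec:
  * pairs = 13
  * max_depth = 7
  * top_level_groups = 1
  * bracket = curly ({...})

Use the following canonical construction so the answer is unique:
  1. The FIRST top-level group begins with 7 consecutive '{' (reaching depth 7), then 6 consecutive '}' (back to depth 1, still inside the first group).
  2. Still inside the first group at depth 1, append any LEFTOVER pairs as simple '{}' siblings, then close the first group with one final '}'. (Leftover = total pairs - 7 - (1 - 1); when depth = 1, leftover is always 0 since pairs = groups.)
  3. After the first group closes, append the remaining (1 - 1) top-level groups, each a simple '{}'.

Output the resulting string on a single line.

Answer: {{{{{{{}}}}}}{}{}{}{}{}{}}

Derivation:
Spec: pairs=13 depth=7 groups=1
Leftover pairs = 13 - 7 - (1-1) = 6
First group: deep chain of depth 7 + 6 sibling pairs
Remaining 0 groups: simple '{}' each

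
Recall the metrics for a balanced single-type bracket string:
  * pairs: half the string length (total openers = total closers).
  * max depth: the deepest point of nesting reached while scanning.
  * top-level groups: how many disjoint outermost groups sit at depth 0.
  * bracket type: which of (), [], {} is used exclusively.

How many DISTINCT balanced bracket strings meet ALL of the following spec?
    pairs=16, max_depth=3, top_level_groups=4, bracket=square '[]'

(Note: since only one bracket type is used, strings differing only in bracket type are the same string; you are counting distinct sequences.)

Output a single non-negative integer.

Spec: pairs=16 depth=3 groups=4
Count(depth <= 3) = 230656
Count(depth <= 2) = 455
Count(depth == 3) = 230656 - 455 = 230201

Answer: 230201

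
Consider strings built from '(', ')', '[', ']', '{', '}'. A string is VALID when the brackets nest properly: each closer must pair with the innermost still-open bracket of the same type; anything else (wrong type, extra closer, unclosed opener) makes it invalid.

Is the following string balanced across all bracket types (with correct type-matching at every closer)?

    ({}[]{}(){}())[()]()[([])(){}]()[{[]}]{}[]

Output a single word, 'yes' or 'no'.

Answer: yes

Derivation:
pos 0: push '('; stack = (
pos 1: push '{'; stack = ({
pos 2: '}' matches '{'; pop; stack = (
pos 3: push '['; stack = ([
pos 4: ']' matches '['; pop; stack = (
pos 5: push '{'; stack = ({
pos 6: '}' matches '{'; pop; stack = (
pos 7: push '('; stack = ((
pos 8: ')' matches '('; pop; stack = (
pos 9: push '{'; stack = ({
pos 10: '}' matches '{'; pop; stack = (
pos 11: push '('; stack = ((
pos 12: ')' matches '('; pop; stack = (
pos 13: ')' matches '('; pop; stack = (empty)
pos 14: push '['; stack = [
pos 15: push '('; stack = [(
pos 16: ')' matches '('; pop; stack = [
pos 17: ']' matches '['; pop; stack = (empty)
pos 18: push '('; stack = (
pos 19: ')' matches '('; pop; stack = (empty)
pos 20: push '['; stack = [
pos 21: push '('; stack = [(
pos 22: push '['; stack = [([
pos 23: ']' matches '['; pop; stack = [(
pos 24: ')' matches '('; pop; stack = [
pos 25: push '('; stack = [(
pos 26: ')' matches '('; pop; stack = [
pos 27: push '{'; stack = [{
pos 28: '}' matches '{'; pop; stack = [
pos 29: ']' matches '['; pop; stack = (empty)
pos 30: push '('; stack = (
pos 31: ')' matches '('; pop; stack = (empty)
pos 32: push '['; stack = [
pos 33: push '{'; stack = [{
pos 34: push '['; stack = [{[
pos 35: ']' matches '['; pop; stack = [{
pos 36: '}' matches '{'; pop; stack = [
pos 37: ']' matches '['; pop; stack = (empty)
pos 38: push '{'; stack = {
pos 39: '}' matches '{'; pop; stack = (empty)
pos 40: push '['; stack = [
pos 41: ']' matches '['; pop; stack = (empty)
end: stack empty → VALID
Verdict: properly nested → yes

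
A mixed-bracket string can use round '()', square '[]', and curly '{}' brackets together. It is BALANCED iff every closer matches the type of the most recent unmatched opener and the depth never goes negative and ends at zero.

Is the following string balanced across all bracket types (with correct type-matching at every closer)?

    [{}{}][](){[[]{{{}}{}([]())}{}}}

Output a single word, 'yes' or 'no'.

pos 0: push '['; stack = [
pos 1: push '{'; stack = [{
pos 2: '}' matches '{'; pop; stack = [
pos 3: push '{'; stack = [{
pos 4: '}' matches '{'; pop; stack = [
pos 5: ']' matches '['; pop; stack = (empty)
pos 6: push '['; stack = [
pos 7: ']' matches '['; pop; stack = (empty)
pos 8: push '('; stack = (
pos 9: ')' matches '('; pop; stack = (empty)
pos 10: push '{'; stack = {
pos 11: push '['; stack = {[
pos 12: push '['; stack = {[[
pos 13: ']' matches '['; pop; stack = {[
pos 14: push '{'; stack = {[{
pos 15: push '{'; stack = {[{{
pos 16: push '{'; stack = {[{{{
pos 17: '}' matches '{'; pop; stack = {[{{
pos 18: '}' matches '{'; pop; stack = {[{
pos 19: push '{'; stack = {[{{
pos 20: '}' matches '{'; pop; stack = {[{
pos 21: push '('; stack = {[{(
pos 22: push '['; stack = {[{([
pos 23: ']' matches '['; pop; stack = {[{(
pos 24: push '('; stack = {[{((
pos 25: ')' matches '('; pop; stack = {[{(
pos 26: ')' matches '('; pop; stack = {[{
pos 27: '}' matches '{'; pop; stack = {[
pos 28: push '{'; stack = {[{
pos 29: '}' matches '{'; pop; stack = {[
pos 30: saw closer '}' but top of stack is '[' (expected ']') → INVALID
Verdict: type mismatch at position 30: '}' closes '[' → no

Answer: no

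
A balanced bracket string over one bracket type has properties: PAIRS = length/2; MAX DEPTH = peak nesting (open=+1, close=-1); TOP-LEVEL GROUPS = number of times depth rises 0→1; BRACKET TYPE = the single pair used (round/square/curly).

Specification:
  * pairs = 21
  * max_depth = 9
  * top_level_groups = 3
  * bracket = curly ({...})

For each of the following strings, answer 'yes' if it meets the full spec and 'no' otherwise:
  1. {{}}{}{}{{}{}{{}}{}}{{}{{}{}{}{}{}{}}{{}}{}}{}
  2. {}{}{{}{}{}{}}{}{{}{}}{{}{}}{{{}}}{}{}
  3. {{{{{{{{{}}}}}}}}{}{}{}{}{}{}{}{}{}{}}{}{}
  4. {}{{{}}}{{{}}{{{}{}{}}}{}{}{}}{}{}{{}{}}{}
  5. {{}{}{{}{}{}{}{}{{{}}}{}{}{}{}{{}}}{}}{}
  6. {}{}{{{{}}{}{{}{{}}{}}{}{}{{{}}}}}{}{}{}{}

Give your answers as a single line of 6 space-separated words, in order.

String 1 '{{}}{}{}{{}{}{{}}{}}{{}{{}{}{}{}{}{}}{{}}{}}{}': depth seq [1 2 1 0 1 0 1 0 1 2 1 2 1 2 3 2 1 2 1 0 1 2 1 2 3 2 3 2 3 2 3 2 3 2 3 2 1 2 3 2 1 2 1 0 1 0]
  -> pairs=23 depth=3 groups=6 -> no
String 2 '{}{}{{}{}{}{}}{}{{}{}}{{}{}}{{{}}}{}{}': depth seq [1 0 1 0 1 2 1 2 1 2 1 2 1 0 1 0 1 2 1 2 1 0 1 2 1 2 1 0 1 2 3 2 1 0 1 0 1 0]
  -> pairs=19 depth=3 groups=9 -> no
String 3 '{{{{{{{{{}}}}}}}}{}{}{}{}{}{}{}{}{}{}}{}{}': depth seq [1 2 3 4 5 6 7 8 9 8 7 6 5 4 3 2 1 2 1 2 1 2 1 2 1 2 1 2 1 2 1 2 1 2 1 2 1 0 1 0 1 0]
  -> pairs=21 depth=9 groups=3 -> yes
String 4 '{}{{{}}}{{{}}{{{}{}{}}}{}{}{}}{}{}{{}{}}{}': depth seq [1 0 1 2 3 2 1 0 1 2 3 2 1 2 3 4 3 4 3 4 3 2 1 2 1 2 1 2 1 0 1 0 1 0 1 2 1 2 1 0 1 0]
  -> pairs=21 depth=4 groups=7 -> no
String 5 '{{}{}{{}{}{}{}{}{{{}}}{}{}{}{}{{}}}{}}{}': depth seq [1 2 1 2 1 2 3 2 3 2 3 2 3 2 3 2 3 4 5 4 3 2 3 2 3 2 3 2 3 2 3 4 3 2 1 2 1 0 1 0]
  -> pairs=20 depth=5 groups=2 -> no
String 6 '{}{}{{{{}}{}{{}{{}}{}}{}{}{{{}}}}}{}{}{}{}': depth seq [1 0 1 0 1 2 3 4 3 2 3 2 3 4 3 4 5 4 3 4 3 2 3 2 3 2 3 4 5 4 3 2 1 0 1 0 1 0 1 0 1 0]
  -> pairs=21 depth=5 groups=7 -> no

Answer: no no yes no no no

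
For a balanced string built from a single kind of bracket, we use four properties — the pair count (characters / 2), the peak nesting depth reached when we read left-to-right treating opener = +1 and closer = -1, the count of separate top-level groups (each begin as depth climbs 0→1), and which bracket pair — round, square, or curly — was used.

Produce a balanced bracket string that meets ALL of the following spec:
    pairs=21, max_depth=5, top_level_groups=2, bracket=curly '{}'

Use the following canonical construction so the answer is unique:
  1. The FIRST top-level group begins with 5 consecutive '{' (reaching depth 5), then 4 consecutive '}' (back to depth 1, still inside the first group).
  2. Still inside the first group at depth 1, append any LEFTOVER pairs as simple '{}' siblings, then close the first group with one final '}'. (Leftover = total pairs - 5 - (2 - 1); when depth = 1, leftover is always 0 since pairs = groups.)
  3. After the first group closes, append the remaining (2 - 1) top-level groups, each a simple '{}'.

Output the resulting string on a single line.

Answer: {{{{{}}}}{}{}{}{}{}{}{}{}{}{}{}{}{}{}{}}{}

Derivation:
Spec: pairs=21 depth=5 groups=2
Leftover pairs = 21 - 5 - (2-1) = 15
First group: deep chain of depth 5 + 15 sibling pairs
Remaining 1 groups: simple '{}' each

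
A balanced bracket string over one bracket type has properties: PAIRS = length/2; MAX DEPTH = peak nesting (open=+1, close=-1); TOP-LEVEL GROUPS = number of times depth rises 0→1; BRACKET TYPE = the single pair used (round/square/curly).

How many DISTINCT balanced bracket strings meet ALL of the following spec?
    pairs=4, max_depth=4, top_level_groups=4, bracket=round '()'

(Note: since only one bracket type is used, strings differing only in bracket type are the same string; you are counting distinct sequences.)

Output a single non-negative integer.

Spec: pairs=4 depth=4 groups=4
Count(depth <= 4) = 1
Count(depth <= 3) = 1
Count(depth == 4) = 1 - 1 = 0

Answer: 0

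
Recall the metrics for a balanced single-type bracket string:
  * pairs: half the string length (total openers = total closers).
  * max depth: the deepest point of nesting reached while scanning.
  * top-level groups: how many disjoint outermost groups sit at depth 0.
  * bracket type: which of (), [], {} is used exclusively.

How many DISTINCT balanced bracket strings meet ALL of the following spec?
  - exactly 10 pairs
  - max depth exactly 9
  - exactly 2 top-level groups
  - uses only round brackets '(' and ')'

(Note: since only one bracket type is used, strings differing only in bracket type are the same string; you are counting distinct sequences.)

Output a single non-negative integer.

Spec: pairs=10 depth=9 groups=2
Count(depth <= 9) = 4862
Count(depth <= 8) = 4860
Count(depth == 9) = 4862 - 4860 = 2

Answer: 2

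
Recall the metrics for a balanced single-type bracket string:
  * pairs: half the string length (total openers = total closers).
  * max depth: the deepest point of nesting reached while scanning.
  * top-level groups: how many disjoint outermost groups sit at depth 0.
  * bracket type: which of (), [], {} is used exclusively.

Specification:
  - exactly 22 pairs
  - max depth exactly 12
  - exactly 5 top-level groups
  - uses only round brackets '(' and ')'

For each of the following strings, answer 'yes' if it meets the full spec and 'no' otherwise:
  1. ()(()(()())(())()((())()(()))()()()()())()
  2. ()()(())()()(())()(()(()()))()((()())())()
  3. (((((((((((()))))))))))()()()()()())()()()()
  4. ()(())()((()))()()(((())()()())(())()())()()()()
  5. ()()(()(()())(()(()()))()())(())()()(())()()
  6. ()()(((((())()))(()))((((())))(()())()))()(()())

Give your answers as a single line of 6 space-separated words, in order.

String 1 '()(()(()())(())()((())()(()))()()()()())()': depth seq [1 0 1 2 1 2 3 2 3 2 1 2 3 2 1 2 1 2 3 4 3 2 3 2 3 4 3 2 1 2 1 2 1 2 1 2 1 2 1 0 1 0]
  -> pairs=21 depth=4 groups=3 -> no
String 2 '()()(())()()(())()(()(()()))()((()())())()': depth seq [1 0 1 0 1 2 1 0 1 0 1 0 1 2 1 0 1 0 1 2 1 2 3 2 3 2 1 0 1 0 1 2 3 2 3 2 1 2 1 0 1 0]
  -> pairs=21 depth=3 groups=11 -> no
String 3 '(((((((((((()))))))))))()()()()()())()()()()': depth seq [1 2 3 4 5 6 7 8 9 10 11 12 11 10 9 8 7 6 5 4 3 2 1 2 1 2 1 2 1 2 1 2 1 2 1 0 1 0 1 0 1 0 1 0]
  -> pairs=22 depth=12 groups=5 -> yes
String 4 '()(())()((()))()()(((())()()())(())()())()()()()': depth seq [1 0 1 2 1 0 1 0 1 2 3 2 1 0 1 0 1 0 1 2 3 4 3 2 3 2 3 2 3 2 1 2 3 2 1 2 1 2 1 0 1 0 1 0 1 0 1 0]
  -> pairs=24 depth=4 groups=11 -> no
String 5 '()()(()(()())(()(()()))()())(())()()(())()()': depth seq [1 0 1 0 1 2 1 2 3 2 3 2 1 2 3 2 3 4 3 4 3 2 1 2 1 2 1 0 1 2 1 0 1 0 1 0 1 2 1 0 1 0 1 0]
  -> pairs=22 depth=4 groups=9 -> no
String 6 '()()(((((())()))(()))((((())))(()())()))()(()())': depth seq [1 0 1 0 1 2 3 4 5 6 5 4 5 4 3 2 3 4 3 2 1 2 3 4 5 6 5 4 3 2 3 4 3 4 3 2 3 2 1 0 1 0 1 2 1 2 1 0]
  -> pairs=24 depth=6 groups=5 -> no

Answer: no no yes no no no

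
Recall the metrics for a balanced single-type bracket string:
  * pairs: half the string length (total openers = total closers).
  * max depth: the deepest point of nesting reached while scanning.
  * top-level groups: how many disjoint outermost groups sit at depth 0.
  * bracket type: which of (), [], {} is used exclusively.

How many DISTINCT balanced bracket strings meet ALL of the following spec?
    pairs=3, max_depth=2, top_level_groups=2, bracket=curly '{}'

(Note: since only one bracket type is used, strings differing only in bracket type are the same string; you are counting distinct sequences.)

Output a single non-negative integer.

Spec: pairs=3 depth=2 groups=2
Count(depth <= 2) = 2
Count(depth <= 1) = 0
Count(depth == 2) = 2 - 0 = 2

Answer: 2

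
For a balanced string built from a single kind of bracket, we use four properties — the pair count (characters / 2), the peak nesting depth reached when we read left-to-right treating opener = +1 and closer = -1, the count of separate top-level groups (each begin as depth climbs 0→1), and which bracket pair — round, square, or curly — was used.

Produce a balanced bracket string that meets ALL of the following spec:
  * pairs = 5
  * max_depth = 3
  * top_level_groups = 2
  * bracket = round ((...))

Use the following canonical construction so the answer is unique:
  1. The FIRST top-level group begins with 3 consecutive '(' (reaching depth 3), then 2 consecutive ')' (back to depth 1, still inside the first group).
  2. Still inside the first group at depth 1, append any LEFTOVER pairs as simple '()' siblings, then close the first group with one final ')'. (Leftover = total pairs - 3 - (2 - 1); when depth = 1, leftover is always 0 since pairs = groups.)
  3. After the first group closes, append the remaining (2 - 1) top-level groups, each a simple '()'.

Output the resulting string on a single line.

Answer: ((())())()

Derivation:
Spec: pairs=5 depth=3 groups=2
Leftover pairs = 5 - 3 - (2-1) = 1
First group: deep chain of depth 3 + 1 sibling pairs
Remaining 1 groups: simple '()' each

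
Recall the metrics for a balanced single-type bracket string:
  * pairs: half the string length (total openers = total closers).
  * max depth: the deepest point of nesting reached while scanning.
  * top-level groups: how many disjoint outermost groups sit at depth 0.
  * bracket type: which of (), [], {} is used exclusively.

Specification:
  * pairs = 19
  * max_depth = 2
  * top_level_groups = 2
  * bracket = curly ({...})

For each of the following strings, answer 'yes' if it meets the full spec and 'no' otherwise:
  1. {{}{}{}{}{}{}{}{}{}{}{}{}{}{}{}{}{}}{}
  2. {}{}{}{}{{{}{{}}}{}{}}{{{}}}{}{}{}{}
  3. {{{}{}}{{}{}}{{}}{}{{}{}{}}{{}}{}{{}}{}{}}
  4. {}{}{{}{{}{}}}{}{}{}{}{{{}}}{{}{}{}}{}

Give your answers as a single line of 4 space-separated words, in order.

String 1 '{{}{}{}{}{}{}{}{}{}{}{}{}{}{}{}{}{}}{}': depth seq [1 2 1 2 1 2 1 2 1 2 1 2 1 2 1 2 1 2 1 2 1 2 1 2 1 2 1 2 1 2 1 2 1 2 1 0 1 0]
  -> pairs=19 depth=2 groups=2 -> yes
String 2 '{}{}{}{}{{{}{{}}}{}{}}{{{}}}{}{}{}{}': depth seq [1 0 1 0 1 0 1 0 1 2 3 2 3 4 3 2 1 2 1 2 1 0 1 2 3 2 1 0 1 0 1 0 1 0 1 0]
  -> pairs=18 depth=4 groups=10 -> no
String 3 '{{{}{}}{{}{}}{{}}{}{{}{}{}}{{}}{}{{}}{}{}}': depth seq [1 2 3 2 3 2 1 2 3 2 3 2 1 2 3 2 1 2 1 2 3 2 3 2 3 2 1 2 3 2 1 2 1 2 3 2 1 2 1 2 1 0]
  -> pairs=21 depth=3 groups=1 -> no
String 4 '{}{}{{}{{}{}}}{}{}{}{}{{{}}}{{}{}{}}{}': depth seq [1 0 1 0 1 2 1 2 3 2 3 2 1 0 1 0 1 0 1 0 1 0 1 2 3 2 1 0 1 2 1 2 1 2 1 0 1 0]
  -> pairs=19 depth=3 groups=10 -> no

Answer: yes no no no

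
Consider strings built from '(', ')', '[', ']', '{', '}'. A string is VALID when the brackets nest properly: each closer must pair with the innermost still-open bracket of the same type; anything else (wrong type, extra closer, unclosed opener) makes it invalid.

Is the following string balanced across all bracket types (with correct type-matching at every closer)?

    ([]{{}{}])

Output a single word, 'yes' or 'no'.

Answer: no

Derivation:
pos 0: push '('; stack = (
pos 1: push '['; stack = ([
pos 2: ']' matches '['; pop; stack = (
pos 3: push '{'; stack = ({
pos 4: push '{'; stack = ({{
pos 5: '}' matches '{'; pop; stack = ({
pos 6: push '{'; stack = ({{
pos 7: '}' matches '{'; pop; stack = ({
pos 8: saw closer ']' but top of stack is '{' (expected '}') → INVALID
Verdict: type mismatch at position 8: ']' closes '{' → no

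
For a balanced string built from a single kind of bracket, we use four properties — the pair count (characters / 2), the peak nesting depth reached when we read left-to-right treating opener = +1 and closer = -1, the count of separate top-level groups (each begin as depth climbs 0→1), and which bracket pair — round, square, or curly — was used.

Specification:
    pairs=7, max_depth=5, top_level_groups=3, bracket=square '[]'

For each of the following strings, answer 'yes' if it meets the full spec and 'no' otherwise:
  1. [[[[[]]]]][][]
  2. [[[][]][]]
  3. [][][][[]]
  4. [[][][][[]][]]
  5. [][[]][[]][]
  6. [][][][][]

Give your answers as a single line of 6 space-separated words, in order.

String 1 '[[[[[]]]]][][]': depth seq [1 2 3 4 5 4 3 2 1 0 1 0 1 0]
  -> pairs=7 depth=5 groups=3 -> yes
String 2 '[[[][]][]]': depth seq [1 2 3 2 3 2 1 2 1 0]
  -> pairs=5 depth=3 groups=1 -> no
String 3 '[][][][[]]': depth seq [1 0 1 0 1 0 1 2 1 0]
  -> pairs=5 depth=2 groups=4 -> no
String 4 '[[][][][[]][]]': depth seq [1 2 1 2 1 2 1 2 3 2 1 2 1 0]
  -> pairs=7 depth=3 groups=1 -> no
String 5 '[][[]][[]][]': depth seq [1 0 1 2 1 0 1 2 1 0 1 0]
  -> pairs=6 depth=2 groups=4 -> no
String 6 '[][][][][]': depth seq [1 0 1 0 1 0 1 0 1 0]
  -> pairs=5 depth=1 groups=5 -> no

Answer: yes no no no no no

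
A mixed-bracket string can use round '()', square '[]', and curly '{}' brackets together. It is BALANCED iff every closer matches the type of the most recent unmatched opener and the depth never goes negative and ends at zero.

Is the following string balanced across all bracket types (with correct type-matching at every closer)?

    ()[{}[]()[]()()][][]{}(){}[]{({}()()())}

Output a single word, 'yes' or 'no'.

Answer: yes

Derivation:
pos 0: push '('; stack = (
pos 1: ')' matches '('; pop; stack = (empty)
pos 2: push '['; stack = [
pos 3: push '{'; stack = [{
pos 4: '}' matches '{'; pop; stack = [
pos 5: push '['; stack = [[
pos 6: ']' matches '['; pop; stack = [
pos 7: push '('; stack = [(
pos 8: ')' matches '('; pop; stack = [
pos 9: push '['; stack = [[
pos 10: ']' matches '['; pop; stack = [
pos 11: push '('; stack = [(
pos 12: ')' matches '('; pop; stack = [
pos 13: push '('; stack = [(
pos 14: ')' matches '('; pop; stack = [
pos 15: ']' matches '['; pop; stack = (empty)
pos 16: push '['; stack = [
pos 17: ']' matches '['; pop; stack = (empty)
pos 18: push '['; stack = [
pos 19: ']' matches '['; pop; stack = (empty)
pos 20: push '{'; stack = {
pos 21: '}' matches '{'; pop; stack = (empty)
pos 22: push '('; stack = (
pos 23: ')' matches '('; pop; stack = (empty)
pos 24: push '{'; stack = {
pos 25: '}' matches '{'; pop; stack = (empty)
pos 26: push '['; stack = [
pos 27: ']' matches '['; pop; stack = (empty)
pos 28: push '{'; stack = {
pos 29: push '('; stack = {(
pos 30: push '{'; stack = {({
pos 31: '}' matches '{'; pop; stack = {(
pos 32: push '('; stack = {((
pos 33: ')' matches '('; pop; stack = {(
pos 34: push '('; stack = {((
pos 35: ')' matches '('; pop; stack = {(
pos 36: push '('; stack = {((
pos 37: ')' matches '('; pop; stack = {(
pos 38: ')' matches '('; pop; stack = {
pos 39: '}' matches '{'; pop; stack = (empty)
end: stack empty → VALID
Verdict: properly nested → yes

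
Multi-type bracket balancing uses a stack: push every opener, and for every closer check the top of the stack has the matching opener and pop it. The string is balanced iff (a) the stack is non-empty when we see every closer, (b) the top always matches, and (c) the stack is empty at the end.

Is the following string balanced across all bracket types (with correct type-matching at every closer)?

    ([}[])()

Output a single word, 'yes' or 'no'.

pos 0: push '('; stack = (
pos 1: push '['; stack = ([
pos 2: saw closer '}' but top of stack is '[' (expected ']') → INVALID
Verdict: type mismatch at position 2: '}' closes '[' → no

Answer: no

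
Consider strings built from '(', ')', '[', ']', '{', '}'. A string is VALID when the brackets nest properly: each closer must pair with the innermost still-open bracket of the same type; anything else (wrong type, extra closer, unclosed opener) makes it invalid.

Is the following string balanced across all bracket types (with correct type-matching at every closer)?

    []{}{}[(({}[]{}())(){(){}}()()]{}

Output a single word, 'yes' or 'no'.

Answer: no

Derivation:
pos 0: push '['; stack = [
pos 1: ']' matches '['; pop; stack = (empty)
pos 2: push '{'; stack = {
pos 3: '}' matches '{'; pop; stack = (empty)
pos 4: push '{'; stack = {
pos 5: '}' matches '{'; pop; stack = (empty)
pos 6: push '['; stack = [
pos 7: push '('; stack = [(
pos 8: push '('; stack = [((
pos 9: push '{'; stack = [(({
pos 10: '}' matches '{'; pop; stack = [((
pos 11: push '['; stack = [(([
pos 12: ']' matches '['; pop; stack = [((
pos 13: push '{'; stack = [(({
pos 14: '}' matches '{'; pop; stack = [((
pos 15: push '('; stack = [(((
pos 16: ')' matches '('; pop; stack = [((
pos 17: ')' matches '('; pop; stack = [(
pos 18: push '('; stack = [((
pos 19: ')' matches '('; pop; stack = [(
pos 20: push '{'; stack = [({
pos 21: push '('; stack = [({(
pos 22: ')' matches '('; pop; stack = [({
pos 23: push '{'; stack = [({{
pos 24: '}' matches '{'; pop; stack = [({
pos 25: '}' matches '{'; pop; stack = [(
pos 26: push '('; stack = [((
pos 27: ')' matches '('; pop; stack = [(
pos 28: push '('; stack = [((
pos 29: ')' matches '('; pop; stack = [(
pos 30: saw closer ']' but top of stack is '(' (expected ')') → INVALID
Verdict: type mismatch at position 30: ']' closes '(' → no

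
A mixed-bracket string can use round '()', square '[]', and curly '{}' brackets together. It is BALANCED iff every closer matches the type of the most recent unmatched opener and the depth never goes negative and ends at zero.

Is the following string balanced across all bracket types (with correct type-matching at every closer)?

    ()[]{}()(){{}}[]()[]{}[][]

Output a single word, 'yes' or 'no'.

pos 0: push '('; stack = (
pos 1: ')' matches '('; pop; stack = (empty)
pos 2: push '['; stack = [
pos 3: ']' matches '['; pop; stack = (empty)
pos 4: push '{'; stack = {
pos 5: '}' matches '{'; pop; stack = (empty)
pos 6: push '('; stack = (
pos 7: ')' matches '('; pop; stack = (empty)
pos 8: push '('; stack = (
pos 9: ')' matches '('; pop; stack = (empty)
pos 10: push '{'; stack = {
pos 11: push '{'; stack = {{
pos 12: '}' matches '{'; pop; stack = {
pos 13: '}' matches '{'; pop; stack = (empty)
pos 14: push '['; stack = [
pos 15: ']' matches '['; pop; stack = (empty)
pos 16: push '('; stack = (
pos 17: ')' matches '('; pop; stack = (empty)
pos 18: push '['; stack = [
pos 19: ']' matches '['; pop; stack = (empty)
pos 20: push '{'; stack = {
pos 21: '}' matches '{'; pop; stack = (empty)
pos 22: push '['; stack = [
pos 23: ']' matches '['; pop; stack = (empty)
pos 24: push '['; stack = [
pos 25: ']' matches '['; pop; stack = (empty)
end: stack empty → VALID
Verdict: properly nested → yes

Answer: yes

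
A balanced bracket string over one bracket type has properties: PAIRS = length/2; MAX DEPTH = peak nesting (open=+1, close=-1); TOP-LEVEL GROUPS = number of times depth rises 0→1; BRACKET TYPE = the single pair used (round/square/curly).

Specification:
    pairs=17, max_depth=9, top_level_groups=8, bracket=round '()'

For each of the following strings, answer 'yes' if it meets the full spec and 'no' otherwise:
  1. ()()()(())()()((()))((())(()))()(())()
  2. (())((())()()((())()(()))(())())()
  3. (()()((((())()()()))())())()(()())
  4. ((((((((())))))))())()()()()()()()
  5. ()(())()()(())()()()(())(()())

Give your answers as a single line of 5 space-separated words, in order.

Answer: no no no yes no

Derivation:
String 1 '()()()(())()()((()))((())(()))()(())()': depth seq [1 0 1 0 1 0 1 2 1 0 1 0 1 0 1 2 3 2 1 0 1 2 3 2 1 2 3 2 1 0 1 0 1 2 1 0 1 0]
  -> pairs=19 depth=3 groups=11 -> no
String 2 '(())((())()()((())()(()))(())())()': depth seq [1 2 1 0 1 2 3 2 1 2 1 2 1 2 3 4 3 2 3 2 3 4 3 2 1 2 3 2 1 2 1 0 1 0]
  -> pairs=17 depth=4 groups=3 -> no
String 3 '(()()((((())()()()))())())()(()())': depth seq [1 2 1 2 1 2 3 4 5 6 5 4 5 4 5 4 5 4 3 2 3 2 1 2 1 0 1 0 1 2 1 2 1 0]
  -> pairs=17 depth=6 groups=3 -> no
String 4 '((((((((())))))))())()()()()()()()': depth seq [1 2 3 4 5 6 7 8 9 8 7 6 5 4 3 2 1 2 1 0 1 0 1 0 1 0 1 0 1 0 1 0 1 0]
  -> pairs=17 depth=9 groups=8 -> yes
String 5 '()(())()()(())()()()(())(()())': depth seq [1 0 1 2 1 0 1 0 1 0 1 2 1 0 1 0 1 0 1 0 1 2 1 0 1 2 1 2 1 0]
  -> pairs=15 depth=2 groups=10 -> no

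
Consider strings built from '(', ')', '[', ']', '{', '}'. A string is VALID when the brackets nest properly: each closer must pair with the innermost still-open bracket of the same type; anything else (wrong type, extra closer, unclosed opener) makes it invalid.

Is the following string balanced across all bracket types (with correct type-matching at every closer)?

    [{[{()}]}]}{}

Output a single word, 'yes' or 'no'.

Answer: no

Derivation:
pos 0: push '['; stack = [
pos 1: push '{'; stack = [{
pos 2: push '['; stack = [{[
pos 3: push '{'; stack = [{[{
pos 4: push '('; stack = [{[{(
pos 5: ')' matches '('; pop; stack = [{[{
pos 6: '}' matches '{'; pop; stack = [{[
pos 7: ']' matches '['; pop; stack = [{
pos 8: '}' matches '{'; pop; stack = [
pos 9: ']' matches '['; pop; stack = (empty)
pos 10: saw closer '}' but stack is empty → INVALID
Verdict: unmatched closer '}' at position 10 → no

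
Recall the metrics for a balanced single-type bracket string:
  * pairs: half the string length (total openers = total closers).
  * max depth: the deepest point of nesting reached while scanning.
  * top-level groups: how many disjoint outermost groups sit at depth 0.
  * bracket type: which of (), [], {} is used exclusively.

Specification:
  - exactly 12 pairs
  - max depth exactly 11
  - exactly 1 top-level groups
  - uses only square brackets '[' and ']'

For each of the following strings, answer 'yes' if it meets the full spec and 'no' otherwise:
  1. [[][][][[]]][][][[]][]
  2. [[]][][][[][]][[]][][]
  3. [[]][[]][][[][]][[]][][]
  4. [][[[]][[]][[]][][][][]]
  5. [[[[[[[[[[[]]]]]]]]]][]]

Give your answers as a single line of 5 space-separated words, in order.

String 1 '[[][][][[]]][][][[]][]': depth seq [1 2 1 2 1 2 1 2 3 2 1 0 1 0 1 0 1 2 1 0 1 0]
  -> pairs=11 depth=3 groups=5 -> no
String 2 '[[]][][][[][]][[]][][]': depth seq [1 2 1 0 1 0 1 0 1 2 1 2 1 0 1 2 1 0 1 0 1 0]
  -> pairs=11 depth=2 groups=7 -> no
String 3 '[[]][[]][][[][]][[]][][]': depth seq [1 2 1 0 1 2 1 0 1 0 1 2 1 2 1 0 1 2 1 0 1 0 1 0]
  -> pairs=12 depth=2 groups=7 -> no
String 4 '[][[[]][[]][[]][][][][]]': depth seq [1 0 1 2 3 2 1 2 3 2 1 2 3 2 1 2 1 2 1 2 1 2 1 0]
  -> pairs=12 depth=3 groups=2 -> no
String 5 '[[[[[[[[[[[]]]]]]]]]][]]': depth seq [1 2 3 4 5 6 7 8 9 10 11 10 9 8 7 6 5 4 3 2 1 2 1 0]
  -> pairs=12 depth=11 groups=1 -> yes

Answer: no no no no yes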